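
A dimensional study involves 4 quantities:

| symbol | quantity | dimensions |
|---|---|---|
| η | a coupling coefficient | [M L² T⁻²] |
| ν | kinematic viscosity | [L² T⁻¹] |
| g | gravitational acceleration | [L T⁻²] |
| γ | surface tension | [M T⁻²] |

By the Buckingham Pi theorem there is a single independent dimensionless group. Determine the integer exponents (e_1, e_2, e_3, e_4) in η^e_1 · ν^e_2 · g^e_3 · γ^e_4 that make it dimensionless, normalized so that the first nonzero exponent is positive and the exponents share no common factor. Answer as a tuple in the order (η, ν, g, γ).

(3, -4, 2, -3)

M: e_1·(1) + e_2·(0) + e_3·(0) + e_4·(1) = 0
L: e_1·(2) + e_2·(2) + e_3·(1) + e_4·(0) = 0
T: e_1·(-2) + e_2·(-1) + e_3·(-2) + e_4·(-2) = 0
Solving this homogeneous linear system for the smallest-integer solution (first nonzero entry positive) gives (3, -4, 2, -3).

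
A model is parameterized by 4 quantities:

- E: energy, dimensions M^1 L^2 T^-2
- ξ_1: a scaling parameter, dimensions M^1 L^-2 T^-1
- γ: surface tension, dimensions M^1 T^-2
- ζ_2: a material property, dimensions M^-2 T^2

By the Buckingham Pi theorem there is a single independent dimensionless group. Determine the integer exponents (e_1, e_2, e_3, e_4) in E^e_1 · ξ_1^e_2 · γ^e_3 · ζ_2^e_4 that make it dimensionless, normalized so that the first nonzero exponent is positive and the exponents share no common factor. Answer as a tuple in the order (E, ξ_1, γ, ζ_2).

(2, 2, -2, 1)

M: e_1·(1) + e_2·(1) + e_3·(1) + e_4·(-2) = 0
L: e_1·(2) + e_2·(-2) + e_3·(0) + e_4·(0) = 0
T: e_1·(-2) + e_2·(-1) + e_3·(-2) + e_4·(2) = 0
Solving this homogeneous linear system for the smallest-integer solution (first nonzero entry positive) gives (2, 2, -2, 1).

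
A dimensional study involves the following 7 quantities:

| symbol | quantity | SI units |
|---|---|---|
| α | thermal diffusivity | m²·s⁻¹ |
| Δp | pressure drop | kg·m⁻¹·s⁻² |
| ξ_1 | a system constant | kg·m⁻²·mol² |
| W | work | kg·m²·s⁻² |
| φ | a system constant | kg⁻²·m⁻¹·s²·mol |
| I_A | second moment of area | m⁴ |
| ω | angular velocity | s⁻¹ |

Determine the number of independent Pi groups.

3

There are 7 variables and 4 base dimensions (M, L, T, N).
The dimension matrix has rank 4.
Independent dimensionless groups: 7 − 4 = 3.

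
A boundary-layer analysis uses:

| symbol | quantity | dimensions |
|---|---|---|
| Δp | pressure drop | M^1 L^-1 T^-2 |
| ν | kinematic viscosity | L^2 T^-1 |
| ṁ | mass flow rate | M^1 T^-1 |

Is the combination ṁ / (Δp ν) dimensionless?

Sum the exponent of each base dimension across the product:
  M: −[Δp]_M − [ν]_M + [ṁ]_M = −(1) − (0) + (1) = 0
  L: −[Δp]_L − [ν]_L + [ṁ]_L = −(-1) − (2) + (0) = -1
  T: −[Δp]_T − [ν]_T + [ṁ]_T = −(-2) − (-1) + (-1) = 2
Net dimensions [L⁻¹ T²] ≠ [1] — not dimensionless.

no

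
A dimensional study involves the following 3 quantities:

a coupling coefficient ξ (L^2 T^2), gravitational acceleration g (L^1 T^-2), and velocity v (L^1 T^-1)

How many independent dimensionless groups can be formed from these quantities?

There are 3 variables and 2 base dimensions (L, T).
The dimension matrix has rank 2.
Independent dimensionless groups: 3 − 2 = 1.

1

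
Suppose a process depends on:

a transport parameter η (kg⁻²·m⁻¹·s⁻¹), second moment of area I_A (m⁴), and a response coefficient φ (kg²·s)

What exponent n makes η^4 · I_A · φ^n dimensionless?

Balance the M exponent: (2)·n from φ, plus 4·(-2) + (0) = -8 from the rest, must sum to zero.
2n − 8 = 0, so n = 4.

4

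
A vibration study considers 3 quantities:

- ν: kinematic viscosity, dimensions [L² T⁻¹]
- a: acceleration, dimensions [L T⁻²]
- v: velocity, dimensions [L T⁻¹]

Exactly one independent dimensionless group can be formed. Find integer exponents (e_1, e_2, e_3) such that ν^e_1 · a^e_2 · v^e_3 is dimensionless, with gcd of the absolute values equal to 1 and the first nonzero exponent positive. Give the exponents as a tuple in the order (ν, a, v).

(1, 1, -3)

L: e_1·(2) + e_2·(1) + e_3·(1) = 0
T: e_1·(-1) + e_2·(-2) + e_3·(-1) = 0
Solving this homogeneous linear system for the smallest-integer solution (first nonzero entry positive) gives (1, 1, -3).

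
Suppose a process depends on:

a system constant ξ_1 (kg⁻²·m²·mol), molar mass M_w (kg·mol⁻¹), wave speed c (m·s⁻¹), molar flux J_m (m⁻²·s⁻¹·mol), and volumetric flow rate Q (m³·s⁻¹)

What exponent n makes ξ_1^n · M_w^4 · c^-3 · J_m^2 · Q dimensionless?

2

Balance the M exponent: (-2)·n from ξ_1, plus 4·(1) − 3·(0) + 2·(0) + (0) = 4 from the rest, must sum to zero.
-2n + 4 = 0, so n = 2.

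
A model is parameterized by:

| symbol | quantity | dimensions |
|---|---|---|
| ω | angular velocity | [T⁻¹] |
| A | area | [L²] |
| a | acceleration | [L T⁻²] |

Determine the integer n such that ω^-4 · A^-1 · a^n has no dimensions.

Balance the L exponent: (1)·n from a, plus −4·(0) − (2) = -2 from the rest, must sum to zero.
n − 2 = 0, so n = 2.

2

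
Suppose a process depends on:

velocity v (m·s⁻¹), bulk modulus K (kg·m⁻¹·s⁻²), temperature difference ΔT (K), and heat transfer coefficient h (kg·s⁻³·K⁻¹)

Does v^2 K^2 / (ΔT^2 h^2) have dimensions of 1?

Sum the exponent of each base dimension across the product:
  M: 2·[v]_M + 2·[K]_M − 2·[ΔT]_M − 2·[h]_M = 2·(0) + 2·(1) − 2·(0) − 2·(1) = 0
  L: 2·[v]_L + 2·[K]_L − 2·[ΔT]_L − 2·[h]_L = 2·(1) + 2·(-1) − 2·(0) − 2·(0) = 0
  T: 2·[v]_T + 2·[K]_T − 2·[ΔT]_T − 2·[h]_T = 2·(-1) + 2·(-2) − 2·(0) − 2·(-3) = 0
  Θ: 2·[v]_Θ + 2·[K]_Θ − 2·[ΔT]_Θ − 2·[h]_Θ = 2·(0) + 2·(0) − 2·(1) − 2·(-1) = 0
All base exponents vanish — dimensionless.

yes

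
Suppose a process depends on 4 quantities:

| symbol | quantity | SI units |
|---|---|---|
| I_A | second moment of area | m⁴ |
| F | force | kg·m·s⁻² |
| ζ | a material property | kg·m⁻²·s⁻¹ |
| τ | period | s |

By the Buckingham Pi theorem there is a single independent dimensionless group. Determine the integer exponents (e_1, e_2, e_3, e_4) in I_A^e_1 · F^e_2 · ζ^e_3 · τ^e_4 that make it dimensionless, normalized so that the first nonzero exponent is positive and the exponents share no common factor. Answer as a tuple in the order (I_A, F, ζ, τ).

(3, -4, 4, -4)

M: e_1·(0) + e_2·(1) + e_3·(1) + e_4·(0) = 0
L: e_1·(4) + e_2·(1) + e_3·(-2) + e_4·(0) = 0
T: e_1·(0) + e_2·(-2) + e_3·(-1) + e_4·(1) = 0
Solving this homogeneous linear system for the smallest-integer solution (first nonzero entry positive) gives (3, -4, 4, -4).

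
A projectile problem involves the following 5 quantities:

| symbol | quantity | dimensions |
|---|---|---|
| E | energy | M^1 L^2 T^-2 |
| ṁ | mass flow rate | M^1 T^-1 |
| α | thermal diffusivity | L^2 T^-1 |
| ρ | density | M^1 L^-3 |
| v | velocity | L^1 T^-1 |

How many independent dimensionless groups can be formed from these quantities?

There are 5 variables and 3 base dimensions (M, L, T).
The dimension matrix has rank 3.
Independent dimensionless groups: 5 − 3 = 2.

2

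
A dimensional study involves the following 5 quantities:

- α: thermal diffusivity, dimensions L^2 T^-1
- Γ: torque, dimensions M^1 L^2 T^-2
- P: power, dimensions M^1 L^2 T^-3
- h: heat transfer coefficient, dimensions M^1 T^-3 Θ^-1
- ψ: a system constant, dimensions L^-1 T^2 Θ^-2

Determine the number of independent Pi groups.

1

There are 5 variables and 4 base dimensions (M, L, T, Θ).
The dimension matrix has rank 4.
Independent dimensionless groups: 5 − 4 = 1.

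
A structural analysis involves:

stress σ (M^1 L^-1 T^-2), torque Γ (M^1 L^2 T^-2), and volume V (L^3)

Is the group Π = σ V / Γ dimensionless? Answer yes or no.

Sum the exponent of each base dimension across the product:
  M: [σ]_M − [Γ]_M + [V]_M = (1) − (1) + (0) = 0
  L: [σ]_L − [Γ]_L + [V]_L = (-1) − (2) + (3) = 0
  T: [σ]_T − [Γ]_T + [V]_T = (-2) − (-2) + (0) = 0
All base exponents vanish — dimensionless.

yes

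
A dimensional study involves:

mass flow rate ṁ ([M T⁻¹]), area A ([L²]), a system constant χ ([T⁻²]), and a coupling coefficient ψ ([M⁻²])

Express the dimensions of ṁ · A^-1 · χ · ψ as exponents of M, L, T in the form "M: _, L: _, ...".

Collect each base-dimension exponent across the product:
  M: (1) − (0) + (0) + (-2) = -1
  L: (0) − (2) + (0) + (0) = -2
  T: (-1) − (0) + (-2) + (0) = -3
So the dimensions are [M⁻¹ L⁻² T⁻³].

M: -1, L: -2, T: -3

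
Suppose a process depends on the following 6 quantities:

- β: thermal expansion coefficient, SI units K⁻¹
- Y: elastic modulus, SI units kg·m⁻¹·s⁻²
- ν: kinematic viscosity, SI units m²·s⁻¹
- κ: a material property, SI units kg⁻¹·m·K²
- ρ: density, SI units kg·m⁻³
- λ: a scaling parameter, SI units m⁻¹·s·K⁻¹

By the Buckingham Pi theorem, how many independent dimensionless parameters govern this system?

2

There are 6 variables and 4 base dimensions (M, L, T, Θ).
The dimension matrix has rank 4.
Independent dimensionless groups: 6 − 4 = 2.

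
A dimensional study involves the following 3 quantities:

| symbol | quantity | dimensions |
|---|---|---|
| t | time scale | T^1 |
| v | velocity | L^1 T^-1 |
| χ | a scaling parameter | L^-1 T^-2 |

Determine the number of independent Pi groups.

1

There are 3 variables and 2 base dimensions (L, T).
The dimension matrix has rank 2.
Independent dimensionless groups: 3 − 2 = 1.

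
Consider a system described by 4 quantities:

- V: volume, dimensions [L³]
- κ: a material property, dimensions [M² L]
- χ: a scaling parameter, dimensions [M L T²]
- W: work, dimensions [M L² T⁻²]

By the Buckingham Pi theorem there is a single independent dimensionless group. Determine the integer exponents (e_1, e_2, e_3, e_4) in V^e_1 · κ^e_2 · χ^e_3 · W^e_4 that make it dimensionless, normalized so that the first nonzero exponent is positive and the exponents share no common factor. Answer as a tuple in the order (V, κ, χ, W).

M: e_1·(0) + e_2·(2) + e_3·(1) + e_4·(1) = 0
L: e_1·(3) + e_2·(1) + e_3·(1) + e_4·(2) = 0
T: e_1·(0) + e_2·(0) + e_3·(2) + e_4·(-2) = 0
Solving this homogeneous linear system for the smallest-integer solution (first nonzero entry positive) gives (2, 3, -3, -3).

(2, 3, -3, -3)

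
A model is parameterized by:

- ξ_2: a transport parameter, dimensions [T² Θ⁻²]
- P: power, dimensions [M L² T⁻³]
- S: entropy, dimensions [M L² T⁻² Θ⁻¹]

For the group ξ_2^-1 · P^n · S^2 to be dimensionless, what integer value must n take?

Balance the M exponent: (1)·n from P, plus −(0) + 2·(1) = 2 from the rest, must sum to zero.
n + 2 = 0, so n = -2.

-2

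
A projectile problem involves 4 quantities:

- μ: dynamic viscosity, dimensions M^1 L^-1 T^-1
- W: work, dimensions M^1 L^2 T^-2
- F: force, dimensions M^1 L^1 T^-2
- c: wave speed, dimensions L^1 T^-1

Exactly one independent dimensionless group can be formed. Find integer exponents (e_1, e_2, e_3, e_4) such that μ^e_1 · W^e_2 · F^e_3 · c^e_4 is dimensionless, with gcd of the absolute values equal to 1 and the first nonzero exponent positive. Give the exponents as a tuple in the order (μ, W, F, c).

M: e_1·(1) + e_2·(1) + e_3·(1) + e_4·(0) = 0
L: e_1·(-1) + e_2·(2) + e_3·(1) + e_4·(1) = 0
T: e_1·(-1) + e_2·(-2) + e_3·(-2) + e_4·(-1) = 0
Solving this homogeneous linear system for the smallest-integer solution (first nonzero entry positive) gives (1, 1, -2, 1).

(1, 1, -2, 1)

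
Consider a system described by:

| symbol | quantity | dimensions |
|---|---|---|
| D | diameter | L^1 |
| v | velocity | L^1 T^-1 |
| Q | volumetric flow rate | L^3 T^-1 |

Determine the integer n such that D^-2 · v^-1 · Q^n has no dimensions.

Balance the L exponent: (3)·n from Q, plus −2·(1) − (1) = -3 from the rest, must sum to zero.
3n − 3 = 0, so n = 1.

1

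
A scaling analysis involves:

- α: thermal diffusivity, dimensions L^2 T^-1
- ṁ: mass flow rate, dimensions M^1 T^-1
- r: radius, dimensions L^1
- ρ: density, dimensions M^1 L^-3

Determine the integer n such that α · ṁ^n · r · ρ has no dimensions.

Balance the M exponent: (1)·n from ṁ, plus (0) + (0) + (1) = 1 from the rest, must sum to zero.
n + 1 = 0, so n = -1.

-1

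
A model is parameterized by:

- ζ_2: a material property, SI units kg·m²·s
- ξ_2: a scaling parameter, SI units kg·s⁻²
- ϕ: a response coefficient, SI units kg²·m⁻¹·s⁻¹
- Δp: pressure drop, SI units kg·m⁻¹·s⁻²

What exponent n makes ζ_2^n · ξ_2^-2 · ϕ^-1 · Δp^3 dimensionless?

Balance the M exponent: (1)·n from ζ_2, plus −2·(1) − (2) + 3·(1) = -1 from the rest, must sum to zero.
n − 1 = 0, so n = 1.

1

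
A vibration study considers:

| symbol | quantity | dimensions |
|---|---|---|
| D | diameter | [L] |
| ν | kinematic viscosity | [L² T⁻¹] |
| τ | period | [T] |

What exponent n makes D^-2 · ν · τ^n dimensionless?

1

Balance the T exponent: (1)·n from τ, plus −2·(0) + (-1) = -1 from the rest, must sum to zero.
n − 1 = 0, so n = 1.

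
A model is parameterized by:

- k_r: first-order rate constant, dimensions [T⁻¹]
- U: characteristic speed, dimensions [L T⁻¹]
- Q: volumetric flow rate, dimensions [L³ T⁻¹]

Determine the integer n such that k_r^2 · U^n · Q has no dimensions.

Balance the L exponent: (1)·n from U, plus 2·(0) + (3) = 3 from the rest, must sum to zero.
n + 3 = 0, so n = -3.

-3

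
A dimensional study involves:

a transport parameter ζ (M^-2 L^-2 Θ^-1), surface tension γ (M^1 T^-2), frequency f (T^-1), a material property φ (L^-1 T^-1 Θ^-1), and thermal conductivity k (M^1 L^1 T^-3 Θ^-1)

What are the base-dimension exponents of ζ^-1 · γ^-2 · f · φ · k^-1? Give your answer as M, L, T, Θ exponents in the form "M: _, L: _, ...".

M: -1, L: 0, T: 5, Θ: 1

Collect each base-dimension exponent across the product:
  M: −(-2) − 2·(1) + (0) + (0) − (1) = -1
  L: −(-2) − 2·(0) + (0) + (-1) − (1) = 0
  T: −(0) − 2·(-2) + (-1) + (-1) − (-3) = 5
  Θ: −(-1) − 2·(0) + (0) + (-1) − (-1) = 1
So the dimensions are [M⁻¹ T⁵ Θ].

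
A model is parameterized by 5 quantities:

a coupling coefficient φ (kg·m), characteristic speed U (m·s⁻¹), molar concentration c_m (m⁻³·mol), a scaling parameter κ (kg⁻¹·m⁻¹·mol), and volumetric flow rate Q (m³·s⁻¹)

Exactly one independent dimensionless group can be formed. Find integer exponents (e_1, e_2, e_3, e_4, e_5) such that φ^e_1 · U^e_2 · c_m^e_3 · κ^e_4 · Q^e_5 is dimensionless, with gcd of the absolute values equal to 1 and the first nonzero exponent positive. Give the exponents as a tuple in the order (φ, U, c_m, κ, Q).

M: e_1·(1) + e_2·(0) + e_3·(0) + e_4·(-1) + e_5·(0) = 0
L: e_1·(1) + e_2·(1) + e_3·(-3) + e_4·(-1) + e_5·(3) = 0
T: e_1·(0) + e_2·(-1) + e_3·(0) + e_4·(0) + e_5·(-1) = 0
N: e_1·(0) + e_2·(0) + e_3·(1) + e_4·(1) + e_5·(0) = 0
Solving this homogeneous linear system for the smallest-integer solution (first nonzero entry positive) gives (2, 3, -2, 2, -3).

(2, 3, -2, 2, -3)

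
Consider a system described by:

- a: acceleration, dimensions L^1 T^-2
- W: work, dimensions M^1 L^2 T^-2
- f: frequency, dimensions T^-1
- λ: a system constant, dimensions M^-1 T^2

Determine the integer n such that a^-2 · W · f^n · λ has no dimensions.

4

Balance the T exponent: (-1)·n from f, plus −2·(-2) + (-2) + (2) = 4 from the rest, must sum to zero.
−n + 4 = 0, so n = 4.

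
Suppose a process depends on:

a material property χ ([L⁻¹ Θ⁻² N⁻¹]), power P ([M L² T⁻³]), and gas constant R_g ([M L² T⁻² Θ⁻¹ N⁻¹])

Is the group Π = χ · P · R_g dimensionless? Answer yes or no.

Sum the exponent of each base dimension across the product:
  M: [χ]_M + [P]_M + [R_g]_M = (0) + (1) + (1) = 2
  L: [χ]_L + [P]_L + [R_g]_L = (-1) + (2) + (2) = 3
  T: [χ]_T + [P]_T + [R_g]_T = (0) + (-3) + (-2) = -5
  Θ: [χ]_Θ + [P]_Θ + [R_g]_Θ = (-2) + (0) + (-1) = -3
  N: [χ]_N + [P]_N + [R_g]_N = (-1) + (0) + (-1) = -2
Net dimensions [M² L³ T⁻⁵ Θ⁻³ N⁻²] ≠ [1] — not dimensionless.

no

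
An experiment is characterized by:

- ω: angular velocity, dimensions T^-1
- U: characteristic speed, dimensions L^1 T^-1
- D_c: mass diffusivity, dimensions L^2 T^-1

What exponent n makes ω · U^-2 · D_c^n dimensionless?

Balance the L exponent: (2)·n from D_c, plus (0) − 2·(1) = -2 from the rest, must sum to zero.
2n − 2 = 0, so n = 1.

1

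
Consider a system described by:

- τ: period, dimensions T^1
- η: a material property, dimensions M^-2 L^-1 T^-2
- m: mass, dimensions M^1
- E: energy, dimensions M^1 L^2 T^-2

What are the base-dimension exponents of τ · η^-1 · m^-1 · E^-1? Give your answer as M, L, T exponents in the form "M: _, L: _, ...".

M: 0, L: -1, T: 5

Collect each base-dimension exponent across the product:
  M: (0) − (-2) − (1) − (1) = 0
  L: (0) − (-1) − (0) − (2) = -1
  T: (1) − (-2) − (0) − (-2) = 5
So the dimensions are [L⁻¹ T⁵].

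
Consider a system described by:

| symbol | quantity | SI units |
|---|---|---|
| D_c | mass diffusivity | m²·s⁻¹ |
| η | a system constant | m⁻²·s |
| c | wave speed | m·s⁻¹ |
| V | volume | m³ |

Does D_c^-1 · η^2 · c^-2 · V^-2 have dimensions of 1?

no

Sum the exponent of each base dimension across the product:
  L: −[D_c]_L + 2·[η]_L − 2·[c]_L − 2·[V]_L = −(2) + 2·(-2) − 2·(1) − 2·(3) = -14
  T: −[D_c]_T + 2·[η]_T − 2·[c]_T − 2·[V]_T = −(-1) + 2·(1) − 2·(-1) − 2·(0) = 5
Net dimensions [L⁻¹⁴ T⁵] ≠ [1] — not dimensionless.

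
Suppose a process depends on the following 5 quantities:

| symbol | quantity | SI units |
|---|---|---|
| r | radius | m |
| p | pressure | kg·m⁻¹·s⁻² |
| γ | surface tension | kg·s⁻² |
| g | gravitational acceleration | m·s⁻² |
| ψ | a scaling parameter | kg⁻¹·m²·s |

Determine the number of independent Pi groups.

2

There are 5 variables and 3 base dimensions (M, L, T).
The dimension matrix has rank 3.
Independent dimensionless groups: 5 − 3 = 2.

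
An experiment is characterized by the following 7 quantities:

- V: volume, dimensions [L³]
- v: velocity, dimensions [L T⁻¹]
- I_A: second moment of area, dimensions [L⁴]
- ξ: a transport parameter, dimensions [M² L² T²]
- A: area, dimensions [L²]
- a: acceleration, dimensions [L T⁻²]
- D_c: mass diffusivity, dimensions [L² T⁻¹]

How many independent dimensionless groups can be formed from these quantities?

4

There are 7 variables and 3 base dimensions (M, L, T).
The dimension matrix has rank 3.
Independent dimensionless groups: 7 − 3 = 4.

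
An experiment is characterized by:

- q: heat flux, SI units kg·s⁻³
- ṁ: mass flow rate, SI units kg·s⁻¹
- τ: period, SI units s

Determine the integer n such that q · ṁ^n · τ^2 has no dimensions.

Balance the M exponent: (1)·n from ṁ, plus (1) + 2·(0) = 1 from the rest, must sum to zero.
n + 1 = 0, so n = -1.

-1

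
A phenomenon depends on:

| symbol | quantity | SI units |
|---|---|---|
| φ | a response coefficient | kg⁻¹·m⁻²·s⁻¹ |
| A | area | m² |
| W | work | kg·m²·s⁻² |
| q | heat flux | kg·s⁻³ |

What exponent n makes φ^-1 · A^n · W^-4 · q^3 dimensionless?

3

Balance the L exponent: (2)·n from A, plus −(-2) − 4·(2) + 3·(0) = -6 from the rest, must sum to zero.
2n − 6 = 0, so n = 3.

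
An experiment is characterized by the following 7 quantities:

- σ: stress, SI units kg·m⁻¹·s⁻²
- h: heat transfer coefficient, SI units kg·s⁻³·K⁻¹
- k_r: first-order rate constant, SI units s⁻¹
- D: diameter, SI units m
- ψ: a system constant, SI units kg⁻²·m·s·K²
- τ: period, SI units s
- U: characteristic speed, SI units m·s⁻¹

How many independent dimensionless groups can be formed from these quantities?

3

There are 7 variables and 4 base dimensions (M, L, T, Θ).
The dimension matrix has rank 4.
Independent dimensionless groups: 7 − 4 = 3.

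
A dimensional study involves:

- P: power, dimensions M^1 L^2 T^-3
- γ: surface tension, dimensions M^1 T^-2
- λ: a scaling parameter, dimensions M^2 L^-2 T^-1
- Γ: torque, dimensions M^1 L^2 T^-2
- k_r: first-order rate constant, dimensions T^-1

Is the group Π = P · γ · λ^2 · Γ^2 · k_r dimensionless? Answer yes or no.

Sum the exponent of each base dimension across the product:
  M: [P]_M + [γ]_M + 2·[λ]_M + 2·[Γ]_M + [k_r]_M = (1) + (1) + 2·(2) + 2·(1) + (0) = 8
  L: [P]_L + [γ]_L + 2·[λ]_L + 2·[Γ]_L + [k_r]_L = (2) + (0) + 2·(-2) + 2·(2) + (0) = 2
  T: [P]_T + [γ]_T + 2·[λ]_T + 2·[Γ]_T + [k_r]_T = (-3) + (-2) + 2·(-1) + 2·(-2) + (-1) = -12
Net dimensions [M⁸ L² T⁻¹²] ≠ [1] — not dimensionless.

no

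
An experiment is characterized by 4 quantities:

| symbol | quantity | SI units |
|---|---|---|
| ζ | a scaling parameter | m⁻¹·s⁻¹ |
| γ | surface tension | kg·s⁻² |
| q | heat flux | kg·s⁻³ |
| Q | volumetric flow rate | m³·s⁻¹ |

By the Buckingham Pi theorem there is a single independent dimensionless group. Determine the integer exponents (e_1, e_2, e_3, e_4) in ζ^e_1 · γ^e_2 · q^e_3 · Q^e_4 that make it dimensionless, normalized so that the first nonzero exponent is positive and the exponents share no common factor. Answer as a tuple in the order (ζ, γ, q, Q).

(3, 4, -4, 1)

M: e_1·(0) + e_2·(1) + e_3·(1) + e_4·(0) = 0
L: e_1·(-1) + e_2·(0) + e_3·(0) + e_4·(3) = 0
T: e_1·(-1) + e_2·(-2) + e_3·(-3) + e_4·(-1) = 0
Solving this homogeneous linear system for the smallest-integer solution (first nonzero entry positive) gives (3, 4, -4, 1).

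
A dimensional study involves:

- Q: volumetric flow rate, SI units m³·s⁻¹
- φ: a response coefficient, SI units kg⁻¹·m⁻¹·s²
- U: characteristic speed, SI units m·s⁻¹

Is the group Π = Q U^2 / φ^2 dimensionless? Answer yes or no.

Sum the exponent of each base dimension across the product:
  M: [Q]_M − 2·[φ]_M + 2·[U]_M = (0) − 2·(-1) + 2·(0) = 2
  L: [Q]_L − 2·[φ]_L + 2·[U]_L = (3) − 2·(-1) + 2·(1) = 7
  T: [Q]_T − 2·[φ]_T + 2·[U]_T = (-1) − 2·(2) + 2·(-1) = -7
Net dimensions [M² L⁷ T⁻⁷] ≠ [1] — not dimensionless.

no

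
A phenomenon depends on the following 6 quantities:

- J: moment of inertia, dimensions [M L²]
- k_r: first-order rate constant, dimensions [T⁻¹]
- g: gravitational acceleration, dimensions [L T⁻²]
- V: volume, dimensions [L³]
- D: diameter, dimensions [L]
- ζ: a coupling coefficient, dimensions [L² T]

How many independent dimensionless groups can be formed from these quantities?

3

There are 6 variables and 3 base dimensions (M, L, T).
The dimension matrix has rank 3.
Independent dimensionless groups: 6 − 3 = 3.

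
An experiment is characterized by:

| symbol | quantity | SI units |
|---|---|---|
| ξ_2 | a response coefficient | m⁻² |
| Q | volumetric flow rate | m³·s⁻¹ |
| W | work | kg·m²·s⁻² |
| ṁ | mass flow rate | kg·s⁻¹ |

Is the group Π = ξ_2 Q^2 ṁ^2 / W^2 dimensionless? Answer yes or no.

Sum the exponent of each base dimension across the product:
  M: [ξ_2]_M + 2·[Q]_M − 2·[W]_M + 2·[ṁ]_M = (0) + 2·(0) − 2·(1) + 2·(1) = 0
  L: [ξ_2]_L + 2·[Q]_L − 2·[W]_L + 2·[ṁ]_L = (-2) + 2·(3) − 2·(2) + 2·(0) = 0
  T: [ξ_2]_T + 2·[Q]_T − 2·[W]_T + 2·[ṁ]_T = (0) + 2·(-1) − 2·(-2) + 2·(-1) = 0
All base exponents vanish — dimensionless.

yes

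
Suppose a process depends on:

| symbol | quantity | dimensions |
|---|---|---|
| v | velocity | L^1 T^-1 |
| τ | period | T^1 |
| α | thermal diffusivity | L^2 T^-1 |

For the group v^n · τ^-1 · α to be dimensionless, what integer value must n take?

Balance the L exponent: (1)·n from v, plus −(0) + (2) = 2 from the rest, must sum to zero.
n + 2 = 0, so n = -2.

-2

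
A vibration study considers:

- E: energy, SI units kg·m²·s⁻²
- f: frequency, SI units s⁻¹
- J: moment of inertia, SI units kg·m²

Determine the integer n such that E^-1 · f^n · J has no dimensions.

2

Balance the T exponent: (-1)·n from f, plus −(-2) + (0) = 2 from the rest, must sum to zero.
−n + 2 = 0, so n = 2.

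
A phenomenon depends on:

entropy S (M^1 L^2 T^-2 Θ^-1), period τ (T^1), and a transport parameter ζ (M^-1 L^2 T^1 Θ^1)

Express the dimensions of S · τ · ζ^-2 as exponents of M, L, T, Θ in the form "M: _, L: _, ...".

M: 3, L: -2, T: -3, Θ: -3

Collect each base-dimension exponent across the product:
  M: (1) + (0) − 2·(-1) = 3
  L: (2) + (0) − 2·(2) = -2
  T: (-2) + (1) − 2·(1) = -3
  Θ: (-1) + (0) − 2·(1) = -3
So the dimensions are [M³ L⁻² T⁻³ Θ⁻³].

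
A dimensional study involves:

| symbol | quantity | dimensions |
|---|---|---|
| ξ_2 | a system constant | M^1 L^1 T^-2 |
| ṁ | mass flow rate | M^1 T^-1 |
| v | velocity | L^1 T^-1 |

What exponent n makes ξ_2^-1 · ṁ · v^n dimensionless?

1

Balance the L exponent: (1)·n from v, plus −(1) + (0) = -1 from the rest, must sum to zero.
n − 1 = 0, so n = 1.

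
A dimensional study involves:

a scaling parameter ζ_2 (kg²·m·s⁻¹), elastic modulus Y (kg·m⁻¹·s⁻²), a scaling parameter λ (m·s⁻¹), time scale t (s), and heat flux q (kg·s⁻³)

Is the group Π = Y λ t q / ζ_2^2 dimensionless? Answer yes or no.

no

Sum the exponent of each base dimension across the product:
  M: −2·[ζ_2]_M + [Y]_M + [λ]_M + [t]_M + [q]_M = −2·(2) + (1) + (0) + (0) + (1) = -2
  L: −2·[ζ_2]_L + [Y]_L + [λ]_L + [t]_L + [q]_L = −2·(1) + (-1) + (1) + (0) + (0) = -2
  T: −2·[ζ_2]_T + [Y]_T + [λ]_T + [t]_T + [q]_T = −2·(-1) + (-2) + (-1) + (1) + (-3) = -3
Net dimensions [M⁻² L⁻² T⁻³] ≠ [1] — not dimensionless.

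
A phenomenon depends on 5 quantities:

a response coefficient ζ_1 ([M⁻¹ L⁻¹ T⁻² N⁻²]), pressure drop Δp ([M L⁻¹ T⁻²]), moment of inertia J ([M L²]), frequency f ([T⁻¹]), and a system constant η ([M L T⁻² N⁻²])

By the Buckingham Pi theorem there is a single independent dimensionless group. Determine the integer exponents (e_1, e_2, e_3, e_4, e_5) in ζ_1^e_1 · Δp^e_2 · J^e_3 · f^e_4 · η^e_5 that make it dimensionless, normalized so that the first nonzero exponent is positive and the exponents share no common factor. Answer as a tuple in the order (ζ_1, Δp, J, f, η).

M: e_1·(-1) + e_2·(1) + e_3·(1) + e_4·(0) + e_5·(1) = 0
L: e_1·(-1) + e_2·(-1) + e_3·(2) + e_4·(0) + e_5·(1) = 0
T: e_1·(-2) + e_2·(-2) + e_3·(0) + e_4·(-1) + e_5·(-2) = 0
N: e_1·(-2) + e_2·(0) + e_3·(0) + e_4·(0) + e_5·(-2) = 0
Solving this homogeneous linear system for the smallest-integer solution (first nonzero entry positive) gives (3, 2, 4, -4, -3).

(3, 2, 4, -4, -3)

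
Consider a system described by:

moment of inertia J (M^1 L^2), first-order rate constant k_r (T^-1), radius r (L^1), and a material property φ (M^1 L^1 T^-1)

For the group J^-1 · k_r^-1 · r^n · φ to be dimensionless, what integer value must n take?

1

Balance the L exponent: (1)·n from r, plus −(2) − (0) + (1) = -1 from the rest, must sum to zero.
n − 1 = 0, so n = 1.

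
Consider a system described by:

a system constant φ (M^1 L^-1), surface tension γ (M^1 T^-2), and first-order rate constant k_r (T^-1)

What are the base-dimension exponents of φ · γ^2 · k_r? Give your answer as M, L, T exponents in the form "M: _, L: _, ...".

M: 3, L: -1, T: -5

Collect each base-dimension exponent across the product:
  M: (1) + 2·(1) + (0) = 3
  L: (-1) + 2·(0) + (0) = -1
  T: (0) + 2·(-2) + (-1) = -5
So the dimensions are [M³ L⁻¹ T⁻⁵].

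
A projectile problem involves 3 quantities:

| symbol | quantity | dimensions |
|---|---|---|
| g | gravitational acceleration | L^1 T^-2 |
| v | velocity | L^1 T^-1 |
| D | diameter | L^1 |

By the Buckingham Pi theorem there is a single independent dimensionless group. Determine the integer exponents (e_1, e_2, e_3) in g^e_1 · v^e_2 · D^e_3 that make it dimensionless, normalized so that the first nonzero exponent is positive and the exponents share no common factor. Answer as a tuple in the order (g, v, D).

L: e_1·(1) + e_2·(1) + e_3·(1) = 0
T: e_1·(-2) + e_2·(-1) + e_3·(0) = 0
Solving this homogeneous linear system for the smallest-integer solution (first nonzero entry positive) gives (1, -2, 1).

(1, -2, 1)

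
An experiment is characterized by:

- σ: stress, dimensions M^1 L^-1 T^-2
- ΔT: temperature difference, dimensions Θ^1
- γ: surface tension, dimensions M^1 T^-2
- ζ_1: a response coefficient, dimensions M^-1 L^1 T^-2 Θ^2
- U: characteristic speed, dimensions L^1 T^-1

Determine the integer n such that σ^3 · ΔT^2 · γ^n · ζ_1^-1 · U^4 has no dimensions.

-4

Balance the M exponent: (1)·n from γ, plus 3·(1) + 2·(0) − (-1) + 4·(0) = 4 from the rest, must sum to zero.
n + 4 = 0, so n = -4.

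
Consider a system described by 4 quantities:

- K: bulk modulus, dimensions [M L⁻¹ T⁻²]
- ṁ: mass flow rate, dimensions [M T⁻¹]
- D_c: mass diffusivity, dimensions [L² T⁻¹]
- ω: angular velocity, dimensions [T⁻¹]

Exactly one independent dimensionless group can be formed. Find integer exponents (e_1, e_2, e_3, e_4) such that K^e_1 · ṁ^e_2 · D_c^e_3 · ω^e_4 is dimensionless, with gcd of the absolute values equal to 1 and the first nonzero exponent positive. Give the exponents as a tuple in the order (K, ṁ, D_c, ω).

M: e_1·(1) + e_2·(1) + e_3·(0) + e_4·(0) = 0
L: e_1·(-1) + e_2·(0) + e_3·(2) + e_4·(0) = 0
T: e_1·(-2) + e_2·(-1) + e_3·(-1) + e_4·(-1) = 0
Solving this homogeneous linear system for the smallest-integer solution (first nonzero entry positive) gives (2, -2, 1, -3).

(2, -2, 1, -3)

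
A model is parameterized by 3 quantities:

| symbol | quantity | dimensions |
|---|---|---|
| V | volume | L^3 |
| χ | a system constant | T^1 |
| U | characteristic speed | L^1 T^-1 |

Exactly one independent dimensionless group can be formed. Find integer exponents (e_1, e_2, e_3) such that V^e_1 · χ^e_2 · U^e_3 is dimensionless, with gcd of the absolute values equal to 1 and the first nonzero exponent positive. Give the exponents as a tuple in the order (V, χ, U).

(1, -3, -3)

L: e_1·(3) + e_2·(0) + e_3·(1) = 0
T: e_1·(0) + e_2·(1) + e_3·(-1) = 0
Solving this homogeneous linear system for the smallest-integer solution (first nonzero entry positive) gives (1, -3, -3).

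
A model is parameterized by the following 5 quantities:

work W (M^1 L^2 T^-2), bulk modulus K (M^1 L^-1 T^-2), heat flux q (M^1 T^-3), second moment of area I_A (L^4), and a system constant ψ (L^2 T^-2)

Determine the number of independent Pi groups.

2

There are 5 variables and 3 base dimensions (M, L, T).
The dimension matrix has rank 3.
Independent dimensionless groups: 5 − 3 = 2.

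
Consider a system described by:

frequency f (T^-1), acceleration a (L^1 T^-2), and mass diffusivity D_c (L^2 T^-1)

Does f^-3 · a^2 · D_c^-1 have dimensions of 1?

Sum the exponent of each base dimension across the product:
  M: −3·[f]_M + 2·[a]_M − [D_c]_M = −3·(0) + 2·(0) − (0) = 0
  L: −3·[f]_L + 2·[a]_L − [D_c]_L = −3·(0) + 2·(1) − (2) = 0
  T: −3·[f]_T + 2·[a]_T − [D_c]_T = −3·(-1) + 2·(-2) − (-1) = 0
All base exponents vanish — dimensionless.

yes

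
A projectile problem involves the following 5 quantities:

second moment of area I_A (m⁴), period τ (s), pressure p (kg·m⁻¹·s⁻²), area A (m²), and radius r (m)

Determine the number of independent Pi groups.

There are 5 variables and 3 base dimensions (M, L, T).
The dimension matrix has rank 3.
Independent dimensionless groups: 5 − 3 = 2.

2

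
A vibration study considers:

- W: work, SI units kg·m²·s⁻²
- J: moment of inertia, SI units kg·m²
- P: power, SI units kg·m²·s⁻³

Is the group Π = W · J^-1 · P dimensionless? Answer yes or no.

Sum the exponent of each base dimension across the product:
  M: [W]_M − [J]_M + [P]_M = (1) − (1) + (1) = 1
  L: [W]_L − [J]_L + [P]_L = (2) − (2) + (2) = 2
  T: [W]_T − [J]_T + [P]_T = (-2) − (0) + (-3) = -5
Net dimensions [M L² T⁻⁵] ≠ [1] — not dimensionless.

no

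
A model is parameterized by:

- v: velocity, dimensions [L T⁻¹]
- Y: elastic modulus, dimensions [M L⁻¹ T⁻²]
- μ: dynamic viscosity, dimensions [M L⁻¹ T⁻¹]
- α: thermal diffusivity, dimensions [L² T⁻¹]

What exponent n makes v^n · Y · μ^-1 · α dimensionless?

Balance the L exponent: (1)·n from v, plus (-1) − (-1) + (2) = 2 from the rest, must sum to zero.
n + 2 = 0, so n = -2.

-2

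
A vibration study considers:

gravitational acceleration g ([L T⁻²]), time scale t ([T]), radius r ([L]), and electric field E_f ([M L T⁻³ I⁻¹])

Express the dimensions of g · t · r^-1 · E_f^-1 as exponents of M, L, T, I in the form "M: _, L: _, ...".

M: -1, L: -1, T: 2, I: 1

Collect each base-dimension exponent across the product:
  M: (0) + (0) − (0) − (1) = -1
  L: (1) + (0) − (1) − (1) = -1
  T: (-2) + (1) − (0) − (-3) = 2
  I: (0) + (0) − (0) − (-1) = 1
So the dimensions are [M⁻¹ L⁻¹ T² I].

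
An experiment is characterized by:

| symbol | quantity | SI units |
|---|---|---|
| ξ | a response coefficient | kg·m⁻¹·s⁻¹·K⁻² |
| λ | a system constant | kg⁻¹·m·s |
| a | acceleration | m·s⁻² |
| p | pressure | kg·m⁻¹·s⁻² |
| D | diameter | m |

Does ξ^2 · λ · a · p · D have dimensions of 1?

no

Sum the exponent of each base dimension across the product:
  M: 2·[ξ]_M + [λ]_M + [a]_M + [p]_M + [D]_M = 2·(1) + (-1) + (0) + (1) + (0) = 2
  L: 2·[ξ]_L + [λ]_L + [a]_L + [p]_L + [D]_L = 2·(-1) + (1) + (1) + (-1) + (1) = 0
  T: 2·[ξ]_T + [λ]_T + [a]_T + [p]_T + [D]_T = 2·(-1) + (1) + (-2) + (-2) + (0) = -5
  Θ: 2·[ξ]_Θ + [λ]_Θ + [a]_Θ + [p]_Θ + [D]_Θ = 2·(-2) + (0) + (0) + (0) + (0) = -4
Net dimensions [M² T⁻⁵ Θ⁻⁴] ≠ [1] — not dimensionless.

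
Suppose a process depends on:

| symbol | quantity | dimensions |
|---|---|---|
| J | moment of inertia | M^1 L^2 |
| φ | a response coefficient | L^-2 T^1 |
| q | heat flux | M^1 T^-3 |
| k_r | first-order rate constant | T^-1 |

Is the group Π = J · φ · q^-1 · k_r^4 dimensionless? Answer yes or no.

Sum the exponent of each base dimension across the product:
  M: [J]_M + [φ]_M − [q]_M + 4·[k_r]_M = (1) + (0) − (1) + 4·(0) = 0
  L: [J]_L + [φ]_L − [q]_L + 4·[k_r]_L = (2) + (-2) − (0) + 4·(0) = 0
  T: [J]_T + [φ]_T − [q]_T + 4·[k_r]_T = (0) + (1) − (-3) + 4·(-1) = 0
All base exponents vanish — dimensionless.

yes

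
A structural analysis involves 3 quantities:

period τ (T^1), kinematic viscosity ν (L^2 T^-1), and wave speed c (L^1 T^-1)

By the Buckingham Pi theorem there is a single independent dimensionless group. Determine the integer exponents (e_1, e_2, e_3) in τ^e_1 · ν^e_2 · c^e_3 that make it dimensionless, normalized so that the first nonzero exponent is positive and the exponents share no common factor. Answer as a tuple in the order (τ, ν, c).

L: e_1·(0) + e_2·(2) + e_3·(1) = 0
T: e_1·(1) + e_2·(-1) + e_3·(-1) = 0
Solving this homogeneous linear system for the smallest-integer solution (first nonzero entry positive) gives (1, -1, 2).

(1, -1, 2)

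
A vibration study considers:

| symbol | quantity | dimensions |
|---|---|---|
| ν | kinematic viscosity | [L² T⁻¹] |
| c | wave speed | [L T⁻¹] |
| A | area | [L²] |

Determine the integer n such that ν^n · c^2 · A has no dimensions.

-2

Balance the L exponent: (2)·n from ν, plus 2·(1) + (2) = 4 from the rest, must sum to zero.
2n + 4 = 0, so n = -2.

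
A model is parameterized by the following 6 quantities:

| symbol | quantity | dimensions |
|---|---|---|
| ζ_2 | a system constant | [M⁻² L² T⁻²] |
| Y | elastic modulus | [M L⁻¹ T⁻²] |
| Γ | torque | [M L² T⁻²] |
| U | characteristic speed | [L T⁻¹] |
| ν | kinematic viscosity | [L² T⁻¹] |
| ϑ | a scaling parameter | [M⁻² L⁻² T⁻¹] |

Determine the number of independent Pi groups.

3

There are 6 variables and 3 base dimensions (M, L, T).
The dimension matrix has rank 3.
Independent dimensionless groups: 6 − 3 = 3.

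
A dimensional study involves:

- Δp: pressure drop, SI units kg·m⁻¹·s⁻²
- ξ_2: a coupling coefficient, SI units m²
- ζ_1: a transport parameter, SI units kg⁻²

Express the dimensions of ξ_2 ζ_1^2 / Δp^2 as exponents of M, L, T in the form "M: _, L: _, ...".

Collect each base-dimension exponent across the product:
  M: −2·(1) + (0) + 2·(-2) = -6
  L: −2·(-1) + (2) + 2·(0) = 4
  T: −2·(-2) + (0) + 2·(0) = 4
So the dimensions are [M⁻⁶ L⁴ T⁴].

M: -6, L: 4, T: 4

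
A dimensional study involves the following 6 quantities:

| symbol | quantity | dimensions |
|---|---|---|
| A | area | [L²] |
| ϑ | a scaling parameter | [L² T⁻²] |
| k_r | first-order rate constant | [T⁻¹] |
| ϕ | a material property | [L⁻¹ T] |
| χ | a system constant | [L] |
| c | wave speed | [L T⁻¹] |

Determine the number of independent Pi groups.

There are 6 variables and 2 base dimensions (L, T).
The dimension matrix has rank 2.
Independent dimensionless groups: 6 − 2 = 4.

4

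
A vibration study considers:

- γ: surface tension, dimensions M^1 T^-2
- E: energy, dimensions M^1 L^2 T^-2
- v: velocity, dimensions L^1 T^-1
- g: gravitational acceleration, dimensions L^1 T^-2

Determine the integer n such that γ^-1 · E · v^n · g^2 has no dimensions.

Balance the L exponent: (1)·n from v, plus −(0) + (2) + 2·(1) = 4 from the rest, must sum to zero.
n + 4 = 0, so n = -4.

-4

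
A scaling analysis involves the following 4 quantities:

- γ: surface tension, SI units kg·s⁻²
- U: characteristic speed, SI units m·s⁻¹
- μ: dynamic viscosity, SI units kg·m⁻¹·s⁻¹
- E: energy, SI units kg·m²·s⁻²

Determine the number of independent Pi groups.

1

There are 4 variables and 3 base dimensions (M, L, T).
The dimension matrix has rank 3.
Independent dimensionless groups: 4 − 3 = 1.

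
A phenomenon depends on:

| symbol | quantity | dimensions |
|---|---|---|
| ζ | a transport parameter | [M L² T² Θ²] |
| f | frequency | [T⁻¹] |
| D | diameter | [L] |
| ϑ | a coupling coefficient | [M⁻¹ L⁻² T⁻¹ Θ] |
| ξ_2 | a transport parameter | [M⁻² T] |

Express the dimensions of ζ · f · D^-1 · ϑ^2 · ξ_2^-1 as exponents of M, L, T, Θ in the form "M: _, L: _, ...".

M: 1, L: -3, T: -2, Θ: 4

Collect each base-dimension exponent across the product:
  M: (1) + (0) − (0) + 2·(-1) − (-2) = 1
  L: (2) + (0) − (1) + 2·(-2) − (0) = -3
  T: (2) + (-1) − (0) + 2·(-1) − (1) = -2
  Θ: (2) + (0) − (0) + 2·(1) − (0) = 4
So the dimensions are [M L⁻³ T⁻² Θ⁴].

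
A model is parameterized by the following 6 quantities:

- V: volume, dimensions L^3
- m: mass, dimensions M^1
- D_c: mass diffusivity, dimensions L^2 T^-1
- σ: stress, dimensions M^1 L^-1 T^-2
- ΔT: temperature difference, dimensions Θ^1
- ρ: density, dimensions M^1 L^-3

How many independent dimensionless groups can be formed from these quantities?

2

There are 6 variables and 4 base dimensions (M, L, T, Θ).
The dimension matrix has rank 4.
Independent dimensionless groups: 6 − 4 = 2.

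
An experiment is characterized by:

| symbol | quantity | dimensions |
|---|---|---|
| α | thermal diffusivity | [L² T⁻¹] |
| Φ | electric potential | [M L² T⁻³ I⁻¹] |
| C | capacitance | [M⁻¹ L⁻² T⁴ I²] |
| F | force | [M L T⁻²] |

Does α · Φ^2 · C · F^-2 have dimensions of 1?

no

Sum the exponent of each base dimension across the product:
  M: [α]_M + 2·[Φ]_M + [C]_M − 2·[F]_M = (0) + 2·(1) + (-1) − 2·(1) = -1
  L: [α]_L + 2·[Φ]_L + [C]_L − 2·[F]_L = (2) + 2·(2) + (-2) − 2·(1) = 2
  T: [α]_T + 2·[Φ]_T + [C]_T − 2·[F]_T = (-1) + 2·(-3) + (4) − 2·(-2) = 1
  I: [α]_I + 2·[Φ]_I + [C]_I − 2·[F]_I = (0) + 2·(-1) + (2) − 2·(0) = 0
Net dimensions [M⁻¹ L² T] ≠ [1] — not dimensionless.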